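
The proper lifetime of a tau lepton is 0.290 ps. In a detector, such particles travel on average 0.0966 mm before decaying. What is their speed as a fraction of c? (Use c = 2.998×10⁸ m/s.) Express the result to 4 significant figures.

Lab distance = (lab lifetime)·v = γτ·βc, so βγ = d/(cτ) = 9.660×10^-5/(2.998×10⁸ × 2.900×10^-13) = 1.1111.
With βγ = 1.1111: γ² = 1 + (βγ)² = 2.23454, and β = (βγ)/γ = 1.1111/1.49484 = 0.7433.

0.7433c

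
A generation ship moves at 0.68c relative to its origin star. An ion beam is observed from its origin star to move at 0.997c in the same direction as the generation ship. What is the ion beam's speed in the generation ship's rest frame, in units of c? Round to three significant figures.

0.984c

Transform to the generation ship's frame: u' = (u − v)/(1 − uv/c²).
u' = (0.997 − 0.68)/(1 − 0.997×0.68) = 0.317/0.32204 = 0.98435.
Speed in the generation ship's frame: 0.984c (in the same direction).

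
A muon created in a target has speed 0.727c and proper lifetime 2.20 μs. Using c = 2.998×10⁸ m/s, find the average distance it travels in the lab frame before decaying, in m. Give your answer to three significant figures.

γ = 1/√(1 − β²) = 1/√(1 − 0.528529) = 1/√0.471471 = 1/0.686637 = 1.4564.
Lab-frame lifetime: Δt = γτ = 1.4564 × 2.20 μs = 3.2041 μs.
Distance: d = vΔt = 0.727 × 2.998×10⁸ m/s × 3.2041×10^-6 s = 698 m.

698 m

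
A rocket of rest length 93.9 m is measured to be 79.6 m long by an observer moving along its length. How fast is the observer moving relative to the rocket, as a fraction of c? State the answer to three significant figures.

0.530c

Length contraction gives γ = L₀/L = 93.9/79.6 = 1.1796.
β = √(1 − 1/γ²) = √0.281328 = 0.530.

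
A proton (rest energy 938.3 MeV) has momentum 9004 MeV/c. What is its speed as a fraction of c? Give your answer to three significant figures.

0.995c

βγ = pc/(mc²) = 9004/938.3 = 9.5961.
Since γ² = 1 + (βγ)² = 93.0851, γ = √93.0851 = 9.64806, and β = (βγ)/γ = 9.5961/9.64806 = 0.995.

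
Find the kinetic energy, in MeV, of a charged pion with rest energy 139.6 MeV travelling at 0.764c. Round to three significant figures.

Lorentz factor: γ = (1 − 0.583696)^(−1/2) = 1.54987.
Kinetic energy: K = (γ − 1)mc² = (1.54987 − 1) × 139.6 MeV = 0.54987 × 139.6 = 76.8 MeV.

76.8 MeV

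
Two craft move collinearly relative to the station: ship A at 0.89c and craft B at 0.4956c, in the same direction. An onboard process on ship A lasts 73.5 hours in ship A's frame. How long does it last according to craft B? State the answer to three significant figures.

104 hours

Transform ship A's velocity into craft B's frame: (0.89 − 0.4956)/(1 − 0.89·0.4956) = 0.3944/0.558916, so the relative speed is 0.70565c.
At |u| = 0.70565c, γ = (1 − 0.497942)^(−1/2) = 1.4113.
Ship A's interval is proper; time dilation gives Δt_B = γΔτ = 1.4113 × 73.5 hours = 104 hours.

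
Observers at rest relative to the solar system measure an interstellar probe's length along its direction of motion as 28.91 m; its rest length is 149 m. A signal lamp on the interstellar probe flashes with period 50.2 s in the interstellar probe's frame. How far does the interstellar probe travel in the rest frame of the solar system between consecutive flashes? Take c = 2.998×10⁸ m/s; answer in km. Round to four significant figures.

γ = L₀/L = 149/28.91 = 5.15393.
β = √(1 − 1/γ²) = 0.981. Lab-frame period = γτ = 5.15393×50.2 s = 258.73 s. Distance = βc × γτ = 0.981 × 2.998×10⁸ m/s × 258.73 s = 7.6093×10^10 m = 7.609×10^7 km.

7.609×10^7 km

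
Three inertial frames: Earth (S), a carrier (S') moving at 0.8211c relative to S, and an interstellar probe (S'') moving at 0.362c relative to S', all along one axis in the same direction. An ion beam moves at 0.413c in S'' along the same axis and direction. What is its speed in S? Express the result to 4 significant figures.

Compose velocities in two stages. Stage 1 (into S'): u₁ = (0.413+0.362)/(1+0.413×0.362) = 0.6742.
Stage 2 (into S): u = (0.6742+0.8211)/(1+0.6742×0.8211) = 0.96248, so the speed is 0.9625c.

0.9625c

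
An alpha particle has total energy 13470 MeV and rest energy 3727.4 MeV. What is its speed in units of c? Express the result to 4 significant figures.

0.9610c

Total energy E = γmc² gives γ = 13470/3727.4 = 3.6138.
Hence β = √(1 − 1/γ²) = √(1 − 0.0765723) = √0.9234277 = 0.9610.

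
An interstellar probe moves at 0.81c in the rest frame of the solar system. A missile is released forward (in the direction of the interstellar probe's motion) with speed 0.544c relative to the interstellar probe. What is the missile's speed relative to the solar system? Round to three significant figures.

0.940c

Relativistic velocity addition: u = (u' + v)/(1 + u'v/c²), with u' = 0.544c and v = 0.81c.
Numerator: 0.544 + 0.81 = 1.354. Denominator: 1 + (0.544)(0.81) = 1.44064.
u = 1.354/1.44064 = 0.93986, so the speed is 0.940c.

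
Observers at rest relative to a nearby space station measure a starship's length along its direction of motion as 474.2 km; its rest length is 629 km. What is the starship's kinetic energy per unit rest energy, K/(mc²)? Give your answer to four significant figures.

γ = L₀/L = 629/474.2 = 1.32644.
Since K = (γ−1)mc², K/(mc²) = 1.32644 − 1 = 0.3264.

0.3264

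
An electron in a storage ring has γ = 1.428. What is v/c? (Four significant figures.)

0.7139

β = √(1 − 1/γ²) = √(1 − 1/2.039184) = √0.509608 = 0.7139.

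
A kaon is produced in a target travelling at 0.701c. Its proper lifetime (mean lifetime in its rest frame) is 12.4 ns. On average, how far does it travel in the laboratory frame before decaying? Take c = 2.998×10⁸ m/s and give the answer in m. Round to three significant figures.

3.65 m

With β = 0.701, γ = 1/√(1 − 0.701²) = 1/√0.508599 = 1.4022.
Lab-frame lifetime: Δt = γτ = 1.4022 × 12.4 ns = 17.387 ns.
Distance: d = vΔt = 0.701 × 2.998×10⁸ m/s × 1.7387×10^-8 s = 3.65 m.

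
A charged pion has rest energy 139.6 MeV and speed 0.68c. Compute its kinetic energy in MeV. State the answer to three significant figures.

50.8 MeV

Lorentz factor: γ = (1 − 0.4624)^(−1/2) = 1.36386.
Kinetic energy: K = (γ − 1)mc² = (1.36386 − 1) × 139.6 MeV = 0.36386 × 139.6 = 50.8 MeV.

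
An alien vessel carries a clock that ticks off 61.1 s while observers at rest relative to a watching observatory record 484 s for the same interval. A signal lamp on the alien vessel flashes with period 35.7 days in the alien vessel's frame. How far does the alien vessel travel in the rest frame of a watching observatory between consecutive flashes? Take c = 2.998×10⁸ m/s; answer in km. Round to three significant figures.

The time-dilation ratio gives γ = 484/61.1 = 7.92144.
β = √(1 − 1/γ²) = 0.992. Lab-frame period = γτ = 7.92144×35.7 days = 282.8 days. Distance = βc × γτ = 0.992 × 2.998×10⁸ m/s × 24433920 s = 7.2667×10^15 m = 7.27×10^12 km.

7.27×10^12 km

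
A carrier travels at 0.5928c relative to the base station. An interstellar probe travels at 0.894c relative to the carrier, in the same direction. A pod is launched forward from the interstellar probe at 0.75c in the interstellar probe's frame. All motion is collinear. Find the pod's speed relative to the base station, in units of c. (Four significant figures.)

0.9959c

Apply u = (u'+v)/(1+u'v) twice. Pod in the carrier frame: (0.75+0.894)/(1+0.75·0.894) = 1.644/1.6705 = 0.98414c.
That velocity, transformed to the rest frame of the base station: (0.98414+0.5928)/(1+0.98414·0.5928) = 1.57694/1.583398192 = 0.99592c.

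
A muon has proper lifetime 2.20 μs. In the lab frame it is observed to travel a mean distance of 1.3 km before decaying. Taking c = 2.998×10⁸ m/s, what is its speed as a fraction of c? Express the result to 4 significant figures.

0.8918c

Let x = d/(cτ) = 1300 m / (2.998×10⁸ m/s × 2.200×10^-6 s) = 1.971. Since d = βγcτ, x = βγ = β/√(1−β²).
Solving: β² = x²/(1+x²) = 3.88484/4.88484 = 0.795285, so β = 0.8918.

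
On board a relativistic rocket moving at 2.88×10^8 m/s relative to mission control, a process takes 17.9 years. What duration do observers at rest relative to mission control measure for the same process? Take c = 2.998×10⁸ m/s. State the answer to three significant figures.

β = v/c = (2.88×10^8 m/s)/(2.998×10⁸ m/s) = 0.96064.
With β = 0.96064, γ = 1/√(1 − 0.96064²) = 1/√0.0771707904 = 3.5998.
Time dilation: Δt = γ·Δτ = 3.5998 × 17.9 = 64.4 years.

64.4 years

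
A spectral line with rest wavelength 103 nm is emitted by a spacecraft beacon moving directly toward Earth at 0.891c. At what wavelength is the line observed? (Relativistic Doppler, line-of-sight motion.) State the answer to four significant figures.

24.73 nm

Relativistic Doppler for wavelength: λ_obs = λ_src · √((1−β)/(1+β)).
With β = 0.891: factor = √(0.109/1.891) = 0.24009.
λ_obs = 103 × 0.24009 = 24.73 nm.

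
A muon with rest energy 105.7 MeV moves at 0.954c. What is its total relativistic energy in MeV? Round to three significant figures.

353 MeV

With β = 0.954, γ = 1/√(1 − 0.954²) = 1/√0.089884 = 3.3355.
Total energy: E = γmc² = 3.3355 × 105.7 MeV = 353 MeV.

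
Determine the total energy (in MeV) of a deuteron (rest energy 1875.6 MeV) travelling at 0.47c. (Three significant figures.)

With β = 0.47, γ = 1/√(1 − 0.47²) = 1/√0.7791 = 1.1329.
Total energy: E = γmc² = 1.1329 × 1875.6 MeV = 2120 MeV.

2120 MeV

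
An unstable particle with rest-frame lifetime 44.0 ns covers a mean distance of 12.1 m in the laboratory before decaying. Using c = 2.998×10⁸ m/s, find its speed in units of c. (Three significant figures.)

0.676c

Lab distance = (lab lifetime)·v = γτ·βc, so βγ = d/(cτ) = 12.10/(2.998×10⁸ × 4.400×10^-8) = 0.91728.
With βγ = 0.91728: γ² = 1 + (βγ)² = 1.841403, and β = (βγ)/γ = 0.91728/1.35698 = 0.676.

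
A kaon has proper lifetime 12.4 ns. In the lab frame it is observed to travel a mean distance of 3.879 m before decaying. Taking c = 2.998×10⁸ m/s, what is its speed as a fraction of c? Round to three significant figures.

d = βγcτ ⇒ βγ = d/(cτ) = 3.879 m / (3.71752 m) = 1.0434.
β = (βγ)/√(1+(βγ)²) = 1.0434/√2.08868 = 0.722.

0.722c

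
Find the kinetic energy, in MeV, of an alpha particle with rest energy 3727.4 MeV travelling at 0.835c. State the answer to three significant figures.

γ = 1/√(1 − β²) = 1/√(1 − 0.697225) = 1/√0.302775 = 1.81736.
Kinetic energy: K = (γ − 1)mc² = (1.81736 − 1) × 3727.4 MeV = 0.81736 × 3727.4 = 3050 MeV.

3050 MeV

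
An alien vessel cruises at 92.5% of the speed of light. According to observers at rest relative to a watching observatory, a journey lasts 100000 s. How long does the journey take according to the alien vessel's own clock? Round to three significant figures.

γ = 1/√(1 − β²) = 1/√(1 − 0.855625) = 1/√0.144375 = 1/0.379967 = 2.6318.
The alien vessel's clock runs slow as seen from a watching observatory, so Δτ = Δt/γ = 100000/2.6318 = 38000 s.

38000 s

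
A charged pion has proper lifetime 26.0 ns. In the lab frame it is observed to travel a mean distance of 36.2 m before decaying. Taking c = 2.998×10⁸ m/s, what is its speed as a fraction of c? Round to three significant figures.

d = βγcτ ⇒ βγ = d/(cτ) = 36.20 m / (7.7948 m) = 4.6441.
β = (βγ)/√(1+(βγ)²) = 4.6441/√22.5677 = 0.978.

0.978c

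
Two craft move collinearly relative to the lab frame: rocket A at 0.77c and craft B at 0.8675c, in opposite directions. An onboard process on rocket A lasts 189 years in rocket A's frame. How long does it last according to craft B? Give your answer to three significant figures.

Transform rocket A's velocity into craft B's frame: (0.77 + 0.8675)/(1 + 0.77·0.8675) = 1.6375/1.667975, so the relative speed is 0.98173c.
At |u| = 0.98173c, γ = (1 − 0.963794)^(−1/2) = 5.2554.
Rocket A's interval is proper; time dilation gives Δt_B = γΔτ = 5.2554 × 189 years = 993 years.

993 years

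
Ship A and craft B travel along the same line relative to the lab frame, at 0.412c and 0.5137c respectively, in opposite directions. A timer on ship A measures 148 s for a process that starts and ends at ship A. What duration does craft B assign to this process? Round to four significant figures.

Speed of ship A in craft B's frame: u = (v_A + v_B)/(1 + v_A v_B/c²) = (0.412 + 0.5137)/(1 + 0.412×0.5137) = 0.9257/1.2116444 = 0.764; |u| = 0.764c.
γ for this relative speed: γ = 1/√(1 − 0.583696) = 1.5499.
The clock on ship A records proper time, so craft B measures Δt = γΔτ = 1.5499 × 148 = 229.4 s.

229.4 s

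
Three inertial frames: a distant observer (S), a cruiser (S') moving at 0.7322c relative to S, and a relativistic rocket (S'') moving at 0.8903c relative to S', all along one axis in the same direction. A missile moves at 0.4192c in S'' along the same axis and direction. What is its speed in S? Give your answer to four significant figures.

0.9927c

Apply u = (u'+v)/(1+u'v) twice. Missile in the cruiser frame: (0.4192+0.8903)/(1+0.4192·0.8903) = 1.3095/1.37321376 = 0.9536c.
That velocity, transformed to the rest frame of a distant observer: (0.9536+0.7322)/(1+0.9536·0.7322) = 1.6858/1.69822592 = 0.99268c.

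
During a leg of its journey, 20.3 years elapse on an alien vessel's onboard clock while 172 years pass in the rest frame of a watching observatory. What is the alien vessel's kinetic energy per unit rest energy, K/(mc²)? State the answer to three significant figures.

7.47

γ = Δt/Δτ = 172/20.3 = 8.47291.
K/(mc²) = γ − 1 = 8.47291 − 1 = 7.47.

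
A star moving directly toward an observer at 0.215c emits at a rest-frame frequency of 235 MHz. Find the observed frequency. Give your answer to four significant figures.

292.4 MHz

Relativistic Doppler (source moving toward): f_obs = f_src · √((1+β)/(1−β)).
With β = 0.215: factor = √(1.215/0.785) = 1.2441.
f_obs = 235 × 1.2441 = 292.4 MHz.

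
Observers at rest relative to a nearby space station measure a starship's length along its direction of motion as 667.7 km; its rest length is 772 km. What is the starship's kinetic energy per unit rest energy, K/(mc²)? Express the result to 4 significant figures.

Length contraction gives γ = L₀/L = 772/667.7 = 1.15621.
Since K = (γ−1)mc², K/(mc²) = 1.15621 − 1 = 0.1562.

0.1562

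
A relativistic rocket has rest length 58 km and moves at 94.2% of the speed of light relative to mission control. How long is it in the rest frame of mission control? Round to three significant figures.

With β = 0.942, γ = 1/√(1 − 0.942²) = 1/√0.112636 = 2.9796.
Along the direction of motion the measured length is L₀/γ = 58/2.9796 = 19.5 km.

19.5 km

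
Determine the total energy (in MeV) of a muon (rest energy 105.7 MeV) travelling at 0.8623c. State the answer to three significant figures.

209 MeV

β² = 0.74356129, so γ = 1/√0.25643871 = 1.9747.
Total energy: E = γmc² = 1.9747 × 105.7 MeV = 209 MeV.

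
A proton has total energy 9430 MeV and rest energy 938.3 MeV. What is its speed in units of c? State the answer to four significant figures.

Total energy E = γmc² gives γ = 9430/938.3 = 10.05.
Hence β = √(1 − 1/γ²) = √(1 − 0.00990075) = √0.99009925 = 0.9950.

0.9950c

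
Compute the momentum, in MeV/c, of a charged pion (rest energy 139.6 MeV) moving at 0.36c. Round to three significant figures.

Lorentz factor: γ = (1 − 0.1296)^(−1/2) = 1.0719.
Momentum: p = γβ·mc = 1.0719 × 0.36 × 139.6 MeV/c = 53.9 MeV/c.

53.9 MeV/c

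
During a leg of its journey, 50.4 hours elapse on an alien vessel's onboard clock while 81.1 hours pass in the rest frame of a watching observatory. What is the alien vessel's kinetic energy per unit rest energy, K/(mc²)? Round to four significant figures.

From Δt = γΔτ: γ = 81.1/50.4 = 1.60913.
K/(mc²) = γ − 1 = 1.60913 − 1 = 0.6091.

0.6091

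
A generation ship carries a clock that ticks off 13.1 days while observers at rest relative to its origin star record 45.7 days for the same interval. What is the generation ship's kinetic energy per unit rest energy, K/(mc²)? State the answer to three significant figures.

2.49

The time-dilation ratio gives γ = 45.7/13.1 = 3.48855.
Since K = (γ−1)mc², K/(mc²) = 3.48855 − 1 = 2.49.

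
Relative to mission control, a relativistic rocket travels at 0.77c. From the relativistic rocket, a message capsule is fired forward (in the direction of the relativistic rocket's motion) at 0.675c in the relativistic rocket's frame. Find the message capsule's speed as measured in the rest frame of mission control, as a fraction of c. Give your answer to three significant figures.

In units of c, u = (u' + v)/(1 + u'v) with u' = 0.675 and v = 0.77.
Numerator: 0.675 + 0.77 = 1.445. Denominator: 1 + (0.675)(0.77) = 1.51975.
u = 1.445/1.51975 = 0.95081, so the speed is 0.951c.

0.951c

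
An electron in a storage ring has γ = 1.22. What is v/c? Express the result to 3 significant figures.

0.573

β = √(1 − 1/γ²) = √(1 − 1/1.4884) = √0.328138 = 0.573.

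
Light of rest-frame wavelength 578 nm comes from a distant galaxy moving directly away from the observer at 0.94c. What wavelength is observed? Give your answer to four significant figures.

Relativistic Doppler for wavelength: λ_obs = λ_src · √((1+β)/(1−β)).
With β = 0.94: factor = √(1.94/0.06) = 5.6862.
λ_obs = 578 × 5.6862 = 3287 nm.

3287 nm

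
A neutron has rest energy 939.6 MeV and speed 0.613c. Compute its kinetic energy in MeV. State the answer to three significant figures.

250 MeV

γ = 1/√(1 − β²) = 1/√(1 − 0.375769) = 1/√0.624231 = 1/0.790083 = 1.26569.
Kinetic energy: K = (γ − 1)mc² = (1.26569 − 1) × 939.6 MeV = 0.26569 × 939.6 = 250 MeV.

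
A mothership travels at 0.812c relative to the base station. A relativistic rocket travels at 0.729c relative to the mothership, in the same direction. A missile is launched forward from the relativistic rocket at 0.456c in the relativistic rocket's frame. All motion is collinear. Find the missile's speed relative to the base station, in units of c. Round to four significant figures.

Apply u = (u'+v)/(1+u'v) twice. Missile in the mothership frame: (0.456+0.729)/(1+0.456·0.729) = 1.185/1.332424 = 0.88936c.
That velocity, transformed to the rest frame of the base station: (0.88936+0.812)/(1+0.88936·0.812) = 1.70136/1.72216032 = 0.98792c.

0.9879c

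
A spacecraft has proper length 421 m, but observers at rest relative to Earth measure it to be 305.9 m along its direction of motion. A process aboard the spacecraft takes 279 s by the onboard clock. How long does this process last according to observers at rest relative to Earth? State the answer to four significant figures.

384.0 s

From L = L₀/γ: γ = 421/305.9 = 1.37627.
The same γ dilates the second interval: 1.37627 × 279 s = 384.0 s.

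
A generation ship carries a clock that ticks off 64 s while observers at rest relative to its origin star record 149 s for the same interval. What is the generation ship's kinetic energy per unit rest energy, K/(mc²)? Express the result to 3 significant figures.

1.33

From Δt = γΔτ: γ = 149/64 = 2.32812.
Since K = (γ−1)mc², K/(mc²) = 2.32812 − 1 = 1.33.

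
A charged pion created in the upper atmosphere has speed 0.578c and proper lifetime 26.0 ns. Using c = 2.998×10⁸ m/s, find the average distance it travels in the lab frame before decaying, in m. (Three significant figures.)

Lorentz factor: γ = (1 − 0.334084)^(−1/2) = 1.2254.
Lab-frame lifetime: Δt = γτ = 1.2254 × 26.0 ns = 31.86 ns.
Distance: d = vΔt = 0.578 × 2.998×10⁸ m/s × 3.1860×10^-8 s = 5.52 m.

5.52 m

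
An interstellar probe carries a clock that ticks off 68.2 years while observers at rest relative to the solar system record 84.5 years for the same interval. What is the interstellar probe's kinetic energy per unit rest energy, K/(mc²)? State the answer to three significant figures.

From Δt = γΔτ: γ = 84.5/68.2 = 1.239.
Since K = (γ−1)mc², K/(mc²) = 1.239 − 1 = 0.239.

0.239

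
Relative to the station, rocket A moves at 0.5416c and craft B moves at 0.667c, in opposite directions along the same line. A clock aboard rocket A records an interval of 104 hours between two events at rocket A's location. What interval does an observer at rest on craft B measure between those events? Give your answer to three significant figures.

Speed of rocket A in craft B's frame: u = (v_A + v_B)/(1 + v_A v_B/c²) = (0.5416 + 0.667)/(1 + 0.5416×0.667) = 1.2086/1.3612472 = 0.88786; |u| = 0.88786c.
γ for this relative speed: γ = 1/√(1 − 0.788295) = 2.1734.
Rocket A's interval is proper; time dilation gives Δt_B = γΔτ = 2.1734 × 104 hours = 226 hours.

226 hours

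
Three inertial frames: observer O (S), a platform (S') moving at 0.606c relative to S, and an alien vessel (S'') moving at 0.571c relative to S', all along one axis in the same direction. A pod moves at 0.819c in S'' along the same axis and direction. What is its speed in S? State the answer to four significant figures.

First combine the pod and alien vessel (S''→S'): u₁ = (0.819 + 0.571)/(1 + 0.819×0.571) = 1.39/1.467649 = 0.94709.
Then combine with the platform (S'→S): u = (0.94709 + 0.606)/(1 + 0.94709×0.606) = 1.55309/1.57393654 = 0.98676.

0.9868c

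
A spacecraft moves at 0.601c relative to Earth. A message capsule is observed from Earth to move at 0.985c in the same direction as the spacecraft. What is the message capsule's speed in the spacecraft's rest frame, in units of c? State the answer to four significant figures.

0.9411c

Transform to the spacecraft's frame: u' = (u − v)/(1 − uv/c²).
u' = (0.985 − 0.601)/(1 − 0.985×0.601) = 0.384/0.408015 = 0.94114.
Speed in the spacecraft's frame: 0.9411c (in the same direction).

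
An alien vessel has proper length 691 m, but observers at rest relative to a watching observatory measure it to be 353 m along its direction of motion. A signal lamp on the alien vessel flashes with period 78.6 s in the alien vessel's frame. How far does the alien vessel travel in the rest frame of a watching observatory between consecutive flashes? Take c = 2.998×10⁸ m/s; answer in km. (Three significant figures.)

3.97×10^7 km

From L = L₀/γ: γ = 691/353 = 1.95751.
β = √(1 − 1/γ²) = 0.85967. Lab-frame period = γτ = 1.95751×78.6 s = 153.86 s. Distance = βc × γτ = 0.85967 × 2.998×10⁸ m/s × 153.86 s = 3.9654×10^10 m = 3.97×10^7 km.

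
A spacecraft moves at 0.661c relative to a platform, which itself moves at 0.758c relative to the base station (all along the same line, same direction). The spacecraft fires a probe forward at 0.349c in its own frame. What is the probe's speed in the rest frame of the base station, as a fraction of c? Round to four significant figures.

0.9732c

Compose velocities in two stages. Stage 1 (into S'): u₁ = (0.349+0.661)/(1+0.349×0.661) = 0.82068.
Stage 2 (into S): u = (0.82068+0.758)/(1+0.82068×0.758) = 0.97325, so the speed is 0.9732c.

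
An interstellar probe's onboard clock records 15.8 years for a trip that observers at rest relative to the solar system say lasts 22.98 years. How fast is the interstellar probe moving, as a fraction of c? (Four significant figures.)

0.7261c

γ = Δt/Δτ = 22.98/15.8 = 1.4544.
β = √(1 − 1/γ²) = √(1 − 0.472751) = √0.527249 = 0.7261.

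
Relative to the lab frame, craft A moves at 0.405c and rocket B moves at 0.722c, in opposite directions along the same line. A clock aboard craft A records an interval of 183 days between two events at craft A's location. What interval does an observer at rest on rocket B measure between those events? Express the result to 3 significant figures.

Speed of craft A in rocket B's frame: u = (v_A + v_B)/(1 + v_A v_B/c²) = (0.405 + 0.722)/(1 + 0.405×0.722) = 1.127/1.29241 = 0.87201; |u| = 0.87201c.
At |u| = 0.87201c, γ = (1 − 0.760401)^(−1/2) = 2.0429.
The clock on craft A records proper time, so rocket B measures Δt = γΔτ = 2.0429 × 183 = 374 days.

374 days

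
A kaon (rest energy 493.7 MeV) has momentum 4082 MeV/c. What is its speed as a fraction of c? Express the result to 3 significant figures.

0.993c

pc/(mc²) = 4082/493.7 = 8.2682 = βγ = β/√(1−β²).
So β² = x²/(1 + x²) with x = 8.2682: x² = 68.3631, β² = 68.3631/69.3631 = 0.985583, β = 0.993.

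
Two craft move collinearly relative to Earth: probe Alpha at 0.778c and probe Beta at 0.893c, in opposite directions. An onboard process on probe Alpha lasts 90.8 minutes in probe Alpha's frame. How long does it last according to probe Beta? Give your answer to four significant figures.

Transform probe Alpha's velocity into probe Beta's frame: (0.778 + 0.893)/(1 + 0.778·0.893) = 1.671/1.694754, so the relative speed is 0.98598c.
At |u| = 0.98598c, γ = (1 − 0.972157)^(−1/2) = 5.993.
Probe Alpha's interval is proper; time dilation gives Δt_B = γΔτ = 5.993 × 90.8 minutes = 544.2 minutes.

544.2 minutes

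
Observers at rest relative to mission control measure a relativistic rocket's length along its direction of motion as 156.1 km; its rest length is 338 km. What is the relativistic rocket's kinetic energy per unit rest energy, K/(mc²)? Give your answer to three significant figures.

γ = L₀/L = 338/156.1 = 2.16528.
Since K = (γ−1)mc², K/(mc²) = 2.16528 − 1 = 1.17.

1.17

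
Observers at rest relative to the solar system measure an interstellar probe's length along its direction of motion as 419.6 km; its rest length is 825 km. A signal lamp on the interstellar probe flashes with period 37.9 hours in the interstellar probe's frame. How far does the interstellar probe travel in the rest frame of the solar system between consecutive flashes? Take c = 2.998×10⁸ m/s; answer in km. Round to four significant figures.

6.925×10^10 km

γ = L₀/L = 825/419.6 = 1.96616.
β = √(1 − 1/γ²) = 0.861. Lab-frame period = γτ = 1.96616×37.9 hours = 74.517 hours. Distance = βc × γτ = 0.861 × 2.998×10⁸ m/s × 268261.2 s = 6.9246×10^13 m = 6.925×10^10 km.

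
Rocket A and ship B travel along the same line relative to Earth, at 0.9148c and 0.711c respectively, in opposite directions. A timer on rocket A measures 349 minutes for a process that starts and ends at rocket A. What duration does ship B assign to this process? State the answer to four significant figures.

Transform rocket A's velocity into ship B's frame: (0.9148 + 0.711)/(1 + 0.9148·0.711) = 1.6258/1.6504228, so the relative speed is 0.98508c.
At |u| = 0.98508c, γ = (1 − 0.970383)^(−1/2) = 5.8107.
The clock on rocket A records proper time, so ship B measures Δt = γΔτ = 5.8107 × 349 = 2028 minutes.

2028 minutes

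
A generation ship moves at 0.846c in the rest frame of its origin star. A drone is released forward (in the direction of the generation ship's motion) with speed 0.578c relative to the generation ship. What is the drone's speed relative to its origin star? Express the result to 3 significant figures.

In units of c, u = (u' + v)/(1 + u'v) with u' = 0.578 and v = 0.846.
Numerator: 0.578 + 0.846 = 1.424. Denominator: 1 + (0.578)(0.846) = 1.488988.
u = 1.424/1.488988 = 0.95635, so the speed is 0.956c.

0.956c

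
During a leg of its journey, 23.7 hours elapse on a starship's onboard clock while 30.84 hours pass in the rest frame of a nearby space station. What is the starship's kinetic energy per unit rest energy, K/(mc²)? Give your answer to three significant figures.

From Δt = γΔτ: γ = 30.84/23.7 = 1.30127.
Since K = (γ−1)mc², K/(mc²) = 1.30127 − 1 = 0.301.

0.301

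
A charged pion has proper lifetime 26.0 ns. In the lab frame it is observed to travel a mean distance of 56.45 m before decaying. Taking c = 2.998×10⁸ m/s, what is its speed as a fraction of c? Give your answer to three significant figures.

0.991c

d = βγcτ ⇒ βγ = d/(cτ) = 56.45 m / (7.7948 m) = 7.242.
β = (βγ)/√(1+(βγ)²) = 7.242/√53.4466 = 0.991.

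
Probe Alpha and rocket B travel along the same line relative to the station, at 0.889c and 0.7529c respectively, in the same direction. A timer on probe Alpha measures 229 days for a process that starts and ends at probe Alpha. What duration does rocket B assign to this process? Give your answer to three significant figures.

251 days

Transform probe Alpha's velocity into rocket B's frame: (0.889 − 0.7529)/(1 − 0.889·0.7529) = 0.1361/0.3306719, so the relative speed is 0.41159c.
γ for this relative speed: γ = 1/√(1 − 0.169406) = 1.0973.
Probe Alpha's interval is proper; time dilation gives Δt_B = γΔτ = 1.0973 × 229 days = 251 days.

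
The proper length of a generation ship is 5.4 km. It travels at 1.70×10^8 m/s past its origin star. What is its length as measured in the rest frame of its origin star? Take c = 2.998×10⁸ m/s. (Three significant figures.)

4.45 km

β = v/c = (1.70×10^8 m/s)/(2.998×10⁸ m/s) = 0.567045.
With β = 0.567045, γ = 1/√(1 − 0.567045²) = 1/√0.67846 = 1.2141.
Length contraction: L = L₀/γ = 5.4/1.2141 = 4.45 km.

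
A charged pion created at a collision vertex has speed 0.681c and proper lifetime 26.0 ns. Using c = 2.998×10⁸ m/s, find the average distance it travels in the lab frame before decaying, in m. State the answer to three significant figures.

7.25 m

γ = 1/√(1 − β²) = 1/√(1 − 0.463761) = 1/√0.536239 = 1/0.732283 = 1.3656.
Lab-frame lifetime: Δt = γτ = 1.3656 × 26.0 ns = 35.506 ns.
Distance: d = vΔt = 0.681 × 2.998×10⁸ m/s × 3.5506×10^-8 s = 7.25 m.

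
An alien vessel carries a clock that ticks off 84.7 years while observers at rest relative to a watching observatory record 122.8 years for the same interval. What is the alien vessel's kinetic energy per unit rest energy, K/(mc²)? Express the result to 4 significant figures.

0.4498

From Δt = γΔτ: γ = 122.8/84.7 = 1.44982.
Since K = (γ−1)mc², K/(mc²) = 1.44982 − 1 = 0.4498.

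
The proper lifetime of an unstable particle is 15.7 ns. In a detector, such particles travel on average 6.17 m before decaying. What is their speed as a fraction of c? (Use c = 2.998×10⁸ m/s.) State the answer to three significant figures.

0.795c

Let x = d/(cτ) = 6.170 m / (2.998×10⁸ m/s × 1.570×10^-8 s) = 1.3109. Since d = βγcτ, x = βγ = β/√(1−β²).
Solving: β² = x²/(1+x²) = 1.71846/2.71846 = 0.632145, so β = 0.795.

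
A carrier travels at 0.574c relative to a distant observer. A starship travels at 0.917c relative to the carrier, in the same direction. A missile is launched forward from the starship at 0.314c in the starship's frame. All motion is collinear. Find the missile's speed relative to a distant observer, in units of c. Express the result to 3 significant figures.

0.988c

First combine the missile and starship (S''→S'): u₁ = (0.314 + 0.917)/(1 + 0.314×0.917) = 1.231/1.287938 = 0.95579.
Then combine with the carrier (S'→S): u = (0.95579 + 0.574)/(1 + 0.95579×0.574) = 1.52979/1.54862346 = 0.98784.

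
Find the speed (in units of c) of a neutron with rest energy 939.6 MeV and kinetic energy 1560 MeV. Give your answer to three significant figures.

γ = 1 + K/(mc²) = 1 + 1560/939.6 = 2.6603.
β = √(1 − 1/γ²) = √(1 − 0.141299) = √0.858701 = 0.927.

0.927c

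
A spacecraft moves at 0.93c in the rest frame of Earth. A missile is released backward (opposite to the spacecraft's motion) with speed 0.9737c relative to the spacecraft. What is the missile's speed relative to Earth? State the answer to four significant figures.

0.4626c

Relativistic velocity addition: u = (u' + v)/(1 + u'v/c²), with u' = −0.9737c and v = 0.93c.
Numerator: −0.9737 + 0.93 = −0.0437. Denominator: 1 + (−0.9737)(0.93) = 0.094459.
u = −0.0437/0.094459 = −0.46263, so the speed is 0.4626c.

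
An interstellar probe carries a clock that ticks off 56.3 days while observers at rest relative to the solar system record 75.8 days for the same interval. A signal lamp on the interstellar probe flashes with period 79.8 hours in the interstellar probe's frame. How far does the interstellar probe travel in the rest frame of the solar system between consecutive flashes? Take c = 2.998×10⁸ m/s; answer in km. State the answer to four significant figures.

7.764×10^10 km

γ = Δt/Δτ = 75.8/56.3 = 1.34636.
β = √(1 − 1/γ²) = 0.66958. Lab-frame period = γτ = 1.34636×79.8 hours = 107.44 hours. Distance = βc × γτ = 0.66958 × 2.998×10⁸ m/s × 386784 s = 7.7643×10^13 m = 7.764×10^10 km.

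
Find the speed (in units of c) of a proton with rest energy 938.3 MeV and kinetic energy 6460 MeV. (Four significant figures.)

K = (γ−1)mc², so γ = 1 + 6460/938.3 = 7.8848.
Then v/c = √(1 − γ⁻²) = √(1 − 0.0160849) = √0.9839151 = 0.9919.

0.9919c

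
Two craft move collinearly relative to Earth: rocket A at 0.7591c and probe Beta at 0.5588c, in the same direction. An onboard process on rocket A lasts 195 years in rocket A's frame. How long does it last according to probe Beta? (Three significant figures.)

208 years

The velocity of rocket A relative to probe Beta is (0.7591 − 0.5588)c / (1 − 0.7591×0.5588) = 0.34785c; relative speed 0.34785c.
γ for this relative speed: γ = 1/√(1 − 0.121) = 1.0666.
The clock on rocket A records proper time, so probe Beta measures Δt = γΔτ = 1.0666 × 195 = 208 years.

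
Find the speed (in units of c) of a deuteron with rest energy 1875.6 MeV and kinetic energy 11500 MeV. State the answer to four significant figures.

0.9901c

K = (γ−1)mc², so γ = 1 + 11500/1875.6 = 7.1314.
Then v/c = √(1 − γ⁻²) = √(1 − 0.019663) = √0.980337 = 0.9901.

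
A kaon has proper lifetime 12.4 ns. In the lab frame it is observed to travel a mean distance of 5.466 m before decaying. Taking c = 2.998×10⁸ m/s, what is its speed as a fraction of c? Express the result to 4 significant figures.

0.8269c

Let x = d/(cτ) = 5.466 m / (2.998×10⁸ m/s × 1.240×10^-8 s) = 1.4703. Since d = βγcτ, x = βγ = β/√(1−β²).
Solving: β² = x²/(1+x²) = 2.16178/3.16178 = 0.683722, so β = 0.8269.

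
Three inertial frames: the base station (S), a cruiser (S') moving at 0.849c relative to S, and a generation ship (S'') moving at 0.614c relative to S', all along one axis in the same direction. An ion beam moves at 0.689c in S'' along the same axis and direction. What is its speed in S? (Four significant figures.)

0.9928c

Apply u = (u'+v)/(1+u'v) twice. Ion beam in the cruiser frame: (0.689+0.614)/(1+0.689·0.614) = 1.303/1.423046 = 0.91564c.
That velocity, transformed to the rest frame of the base station: (0.91564+0.849)/(1+0.91564·0.849) = 1.76464/1.77737836 = 0.99283c.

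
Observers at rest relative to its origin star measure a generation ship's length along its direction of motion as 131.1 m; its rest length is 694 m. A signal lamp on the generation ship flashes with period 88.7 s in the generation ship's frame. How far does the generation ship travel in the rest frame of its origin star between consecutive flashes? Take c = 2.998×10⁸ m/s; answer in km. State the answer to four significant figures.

γ = L₀/L = 694/131.1 = 5.29367.
β = √(1 − 1/γ²) = 0.982. Lab-frame period = γτ = 5.29367×88.7 s = 469.55 s. Distance = βc × γτ = 0.982 × 2.998×10⁸ m/s × 469.55 s = 1.3824×10^11 m = 1.382×10^8 km.

1.382×10^8 km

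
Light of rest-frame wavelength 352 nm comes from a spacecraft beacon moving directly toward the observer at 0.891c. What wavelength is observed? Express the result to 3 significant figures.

Relativistic Doppler for wavelength: λ_obs = λ_src · √((1−β)/(1+β)).
With β = 0.891: factor = √(0.109/1.891) = 0.24009.
λ_obs = 352 × 0.24009 = 84.5 nm.

84.5 nm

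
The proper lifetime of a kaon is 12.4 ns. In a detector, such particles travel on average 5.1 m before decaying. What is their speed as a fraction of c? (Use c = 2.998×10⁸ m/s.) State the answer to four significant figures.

0.8081c

Lab distance = (lab lifetime)·v = γτ·βc, so βγ = d/(cτ) = 5.100/(2.998×10⁸ × 1.240×10^-8) = 1.3719.
With βγ = 1.3719: γ² = 1 + (βγ)² = 2.88211, and β = (βγ)/γ = 1.3719/1.69768 = 0.8081.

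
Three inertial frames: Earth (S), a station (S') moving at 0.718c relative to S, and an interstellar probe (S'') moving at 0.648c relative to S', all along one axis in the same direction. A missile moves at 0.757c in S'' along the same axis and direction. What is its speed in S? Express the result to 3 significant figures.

Compose velocities in two stages. Stage 1 (into S'): u₁ = (0.757+0.648)/(1+0.757×0.648) = 0.94261.
Stage 2 (into S): u = (0.94261+0.718)/(1+0.94261×0.718) = 0.99035, so the speed is 0.990c.

0.990c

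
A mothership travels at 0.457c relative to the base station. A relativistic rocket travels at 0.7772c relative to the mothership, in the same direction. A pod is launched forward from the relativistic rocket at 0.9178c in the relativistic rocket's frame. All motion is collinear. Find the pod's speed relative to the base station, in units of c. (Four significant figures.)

0.9960c

First combine the pod and relativistic rocket (S''→S'): u₁ = (0.9178 + 0.7772)/(1 + 0.9178×0.7772) = 1.695/1.71331416 = 0.98931.
Then combine with the mothership (S'→S): u = (0.98931 + 0.457)/(1 + 0.98931×0.457) = 1.44631/1.45211467 = 0.996.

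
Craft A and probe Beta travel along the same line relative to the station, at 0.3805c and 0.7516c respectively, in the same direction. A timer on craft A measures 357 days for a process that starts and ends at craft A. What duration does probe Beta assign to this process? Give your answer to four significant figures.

417.9 days

The velocity of craft A relative to probe Beta is (0.3805 − 0.7516)c / (1 − 0.3805×0.7516) = −0.51974c; relative speed 0.51974c.
At |u| = 0.51974c, γ = (1 − 0.27013)^(−1/2) = 1.1705.
The clock on craft A records proper time, so probe Beta measures Δt = γΔτ = 1.1705 × 357 = 417.9 days.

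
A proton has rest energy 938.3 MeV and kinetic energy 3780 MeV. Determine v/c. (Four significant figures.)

γ = 1 + K/(mc²) = 1 + 3780/938.3 = 5.0286.
β = √(1 − 1/γ²) = √(1 − 0.0395463) = √0.9604537 = 0.9800.

0.9800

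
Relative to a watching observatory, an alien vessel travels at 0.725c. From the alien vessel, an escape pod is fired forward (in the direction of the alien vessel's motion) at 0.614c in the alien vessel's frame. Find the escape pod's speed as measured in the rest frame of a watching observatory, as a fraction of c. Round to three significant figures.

In units of c, u = (u' + v)/(1 + u'v) with u' = 0.614 and v = 0.725.
Numerator: 0.614 + 0.725 = 1.339. Denominator: 1 + (0.614)(0.725) = 1.44515.
u = 1.339/1.44515 = 0.92655, so the speed is 0.927c.

0.927c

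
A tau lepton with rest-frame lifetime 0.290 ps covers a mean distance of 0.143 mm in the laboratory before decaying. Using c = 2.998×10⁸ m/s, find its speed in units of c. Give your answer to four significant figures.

Lab distance = (lab lifetime)·v = γτ·βc, so βγ = d/(cτ) = 1.430×10^-4/(2.998×10⁸ × 2.900×10^-13) = 1.6448.
With βγ = 1.6448: γ² = 1 + (βγ)² = 3.70537, and β = (βγ)/γ = 1.6448/1.92493 = 0.8545.

0.8545c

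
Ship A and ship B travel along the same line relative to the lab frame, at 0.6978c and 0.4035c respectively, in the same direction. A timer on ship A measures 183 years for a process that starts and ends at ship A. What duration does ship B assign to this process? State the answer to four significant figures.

200.6 years

Speed of ship A in ship B's frame: u = (v_A − v_B)/(1 − v_A v_B/c²) = (0.6978 − 0.4035)/(1 − 0.6978×0.4035) = 0.2943/0.7184377 = 0.40964; |u| = 0.40964c.
γ for this relative speed: γ = 1/√(1 − 0.167805) = 1.0962.
The clock on ship A records proper time, so ship B measures Δt = γΔτ = 1.0962 × 183 = 200.6 years.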